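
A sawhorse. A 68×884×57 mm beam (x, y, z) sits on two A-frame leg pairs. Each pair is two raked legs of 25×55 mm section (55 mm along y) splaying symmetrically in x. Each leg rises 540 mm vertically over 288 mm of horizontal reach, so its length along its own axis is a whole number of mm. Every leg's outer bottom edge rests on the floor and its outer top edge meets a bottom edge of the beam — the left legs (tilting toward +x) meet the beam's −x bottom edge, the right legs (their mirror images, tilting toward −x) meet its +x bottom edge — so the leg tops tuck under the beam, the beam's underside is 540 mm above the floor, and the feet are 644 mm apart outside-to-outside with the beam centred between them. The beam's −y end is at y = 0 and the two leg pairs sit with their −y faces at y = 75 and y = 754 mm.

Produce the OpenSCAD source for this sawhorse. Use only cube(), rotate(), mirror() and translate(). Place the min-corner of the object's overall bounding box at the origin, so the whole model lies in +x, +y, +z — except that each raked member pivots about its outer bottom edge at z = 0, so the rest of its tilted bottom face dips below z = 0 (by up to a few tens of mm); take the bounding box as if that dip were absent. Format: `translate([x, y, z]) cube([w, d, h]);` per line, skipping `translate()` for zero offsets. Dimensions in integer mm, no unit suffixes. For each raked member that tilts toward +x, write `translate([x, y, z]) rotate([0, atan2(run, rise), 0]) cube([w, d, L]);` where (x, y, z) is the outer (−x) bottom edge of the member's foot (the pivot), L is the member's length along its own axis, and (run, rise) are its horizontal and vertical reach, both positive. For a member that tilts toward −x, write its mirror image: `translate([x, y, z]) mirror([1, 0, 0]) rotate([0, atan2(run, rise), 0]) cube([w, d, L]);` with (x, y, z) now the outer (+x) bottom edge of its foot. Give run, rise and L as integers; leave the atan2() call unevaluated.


translate([288, 0, 540]) cube([68, 884, 57]);
translate([0, 75, 0]) rotate([0, atan2(288, 540), 0]) cube([25, 55, 612]);
translate([644, 75, 0]) mirror([1, 0, 0]) rotate([0, atan2(288, 540), 0]) cube([25, 55, 612]);
translate([0, 754, 0]) rotate([0, atan2(288, 540), 0]) cube([25, 55, 612]);
translate([644, 754, 0]) mirror([1, 0, 0]) rotate([0, atan2(288, 540), 0]) cube([25, 55, 612]);


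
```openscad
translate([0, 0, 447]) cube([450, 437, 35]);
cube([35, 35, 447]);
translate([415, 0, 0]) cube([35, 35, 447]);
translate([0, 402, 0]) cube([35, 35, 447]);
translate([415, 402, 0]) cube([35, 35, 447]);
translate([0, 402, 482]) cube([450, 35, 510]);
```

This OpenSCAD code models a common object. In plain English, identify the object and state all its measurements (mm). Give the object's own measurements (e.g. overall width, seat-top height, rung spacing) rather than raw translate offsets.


A chair. The seat is a 450×437×35 mm slab with its top at z = 482 mm, on four 35×35 mm corner legs (flush with the seat edges, standing on z = 0). A flat backrest 35 mm thick, 510 mm tall, spans the full seat width and rises from the seat top along its +y edge, rear face flush with the rear of the seat.


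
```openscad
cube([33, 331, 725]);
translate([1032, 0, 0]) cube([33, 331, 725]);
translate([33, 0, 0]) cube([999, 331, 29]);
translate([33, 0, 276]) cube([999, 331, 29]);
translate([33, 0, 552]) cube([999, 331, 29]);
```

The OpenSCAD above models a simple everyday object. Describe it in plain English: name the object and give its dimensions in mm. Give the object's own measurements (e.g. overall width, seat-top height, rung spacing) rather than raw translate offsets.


An open bookshelf. Two side panels, each 33 mm thick, 331 mm deep and 725 mm tall, stand 1065 mm apart (outside-to-outside). Between them sit 3 shelves, each 29 mm thick and 331 mm deep, spanning the full gap between the sides. The bottom shelf rests on the floor (its underside at z = 0) and the clear gap between one shelf's top and the next shelf's underside is 247 mm.


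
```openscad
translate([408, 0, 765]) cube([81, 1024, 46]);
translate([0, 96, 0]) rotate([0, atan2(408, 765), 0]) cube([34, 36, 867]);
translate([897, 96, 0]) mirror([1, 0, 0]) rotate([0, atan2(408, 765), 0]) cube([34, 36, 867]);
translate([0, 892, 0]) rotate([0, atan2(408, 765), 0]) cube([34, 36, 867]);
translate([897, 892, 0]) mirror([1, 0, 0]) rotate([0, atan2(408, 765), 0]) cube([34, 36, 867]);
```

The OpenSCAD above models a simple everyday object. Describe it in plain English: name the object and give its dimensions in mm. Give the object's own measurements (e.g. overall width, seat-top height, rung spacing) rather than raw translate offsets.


A sawhorse. A 81×1024×46 mm beam (x, y, z) sits on two A-frame leg pairs. Each pair is two raked legs of 34×36 mm section (36 mm along y) splaying symmetrically in x. Each leg rises 765 mm vertically over 408 mm of horizontal reach and is 867 mm long along its own axis. Every leg's outer bottom edge rests on the floor and its outer top edge meets a bottom edge of the beam — the left legs (tilting toward +x) meet the beam's −x bottom edge, the right legs (their mirror images, tilting toward −x) meet its +x bottom edge — so the leg tops tuck under the beam, the beam's underside is 765 mm above the floor, and the feet are 897 mm apart outside-to-outside with the beam centred between them. The two leg pairs are set in 96 mm from either end of the beam.


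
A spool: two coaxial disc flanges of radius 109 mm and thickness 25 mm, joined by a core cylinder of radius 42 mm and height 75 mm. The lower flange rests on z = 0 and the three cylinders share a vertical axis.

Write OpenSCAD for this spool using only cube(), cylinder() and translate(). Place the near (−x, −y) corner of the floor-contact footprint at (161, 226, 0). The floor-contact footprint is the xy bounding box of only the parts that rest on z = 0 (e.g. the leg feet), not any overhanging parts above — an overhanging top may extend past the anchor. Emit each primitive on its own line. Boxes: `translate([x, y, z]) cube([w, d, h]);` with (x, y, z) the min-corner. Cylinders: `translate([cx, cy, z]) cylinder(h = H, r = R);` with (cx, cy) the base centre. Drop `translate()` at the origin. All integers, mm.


translate([270, 335, 0]) cylinder(h = 25, r = 109);
translate([270, 335, 25]) cylinder(h = 75, r = 42);
translate([270, 335, 100]) cylinder(h = 25, r = 109);


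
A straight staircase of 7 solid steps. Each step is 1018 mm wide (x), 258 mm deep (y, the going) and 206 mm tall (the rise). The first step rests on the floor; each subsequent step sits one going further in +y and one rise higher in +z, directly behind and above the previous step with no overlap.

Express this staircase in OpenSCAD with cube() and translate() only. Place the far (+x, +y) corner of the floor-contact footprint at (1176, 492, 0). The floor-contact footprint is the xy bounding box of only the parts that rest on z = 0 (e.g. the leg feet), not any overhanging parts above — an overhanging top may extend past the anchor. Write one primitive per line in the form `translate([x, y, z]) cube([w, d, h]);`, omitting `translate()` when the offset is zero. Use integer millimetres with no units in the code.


translate([158, 234, 0]) cube([1018, 258, 206]);
translate([158, 492, 206]) cube([1018, 258, 206]);
translate([158, 750, 412]) cube([1018, 258, 206]);
translate([158, 1008, 618]) cube([1018, 258, 206]);
translate([158, 1266, 824]) cube([1018, 258, 206]);
translate([158, 1524, 1030]) cube([1018, 258, 206]);
translate([158, 1782, 1236]) cube([1018, 258, 206]);


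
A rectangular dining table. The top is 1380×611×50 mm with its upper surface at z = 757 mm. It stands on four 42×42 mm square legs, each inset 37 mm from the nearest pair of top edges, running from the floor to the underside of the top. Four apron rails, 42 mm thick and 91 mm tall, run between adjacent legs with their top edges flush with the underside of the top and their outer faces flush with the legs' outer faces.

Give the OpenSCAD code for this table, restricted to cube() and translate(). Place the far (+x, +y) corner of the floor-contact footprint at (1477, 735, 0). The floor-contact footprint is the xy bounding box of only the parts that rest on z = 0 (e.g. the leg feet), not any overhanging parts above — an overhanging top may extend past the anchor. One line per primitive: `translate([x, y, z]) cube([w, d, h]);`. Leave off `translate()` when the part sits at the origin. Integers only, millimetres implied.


translate([134, 161, 707]) cube([1380, 611, 50]);
translate([171, 198, 0]) cube([42, 42, 707]);
translate([1435, 198, 0]) cube([42, 42, 707]);
translate([171, 693, 0]) cube([42, 42, 707]);
translate([1435, 693, 0]) cube([42, 42, 707]);
translate([213, 198, 616]) cube([1222, 42, 91]);
translate([213, 693, 616]) cube([1222, 42, 91]);
translate([171, 240, 616]) cube([42, 453, 91]);
translate([1435, 240, 616]) cube([42, 453, 91]);


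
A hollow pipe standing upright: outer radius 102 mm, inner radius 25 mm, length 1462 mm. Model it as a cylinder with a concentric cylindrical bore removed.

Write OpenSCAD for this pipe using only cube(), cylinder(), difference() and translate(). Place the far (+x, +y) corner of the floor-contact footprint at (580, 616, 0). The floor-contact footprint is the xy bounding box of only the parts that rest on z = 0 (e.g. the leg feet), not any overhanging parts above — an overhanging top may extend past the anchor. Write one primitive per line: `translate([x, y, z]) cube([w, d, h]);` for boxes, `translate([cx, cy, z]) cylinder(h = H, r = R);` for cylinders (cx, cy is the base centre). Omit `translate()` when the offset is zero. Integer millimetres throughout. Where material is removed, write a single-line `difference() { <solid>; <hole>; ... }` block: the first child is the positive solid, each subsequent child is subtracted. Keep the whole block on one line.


difference() { translate([478, 514, 0]) cylinder(h = 1462, r = 102); translate([478, 514, 0]) cylinder(h = 1462, r = 25); }


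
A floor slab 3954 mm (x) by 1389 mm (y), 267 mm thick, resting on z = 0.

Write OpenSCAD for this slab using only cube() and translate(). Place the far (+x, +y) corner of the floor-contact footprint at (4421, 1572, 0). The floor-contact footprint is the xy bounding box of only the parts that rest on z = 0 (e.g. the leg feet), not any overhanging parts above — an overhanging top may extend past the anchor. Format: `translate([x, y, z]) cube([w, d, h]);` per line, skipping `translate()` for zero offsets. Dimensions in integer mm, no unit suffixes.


translate([467, 183, 0]) cube([3954, 1389, 267]);


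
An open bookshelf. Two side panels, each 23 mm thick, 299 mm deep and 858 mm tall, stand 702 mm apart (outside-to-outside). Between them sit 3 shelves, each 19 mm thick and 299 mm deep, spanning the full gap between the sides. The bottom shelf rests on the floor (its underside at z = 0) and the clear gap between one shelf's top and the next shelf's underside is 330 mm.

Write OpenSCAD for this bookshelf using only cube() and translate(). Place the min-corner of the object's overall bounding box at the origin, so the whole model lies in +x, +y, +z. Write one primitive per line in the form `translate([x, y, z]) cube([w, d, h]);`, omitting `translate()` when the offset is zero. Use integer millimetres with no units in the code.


cube([23, 299, 858]);
translate([679, 0, 0]) cube([23, 299, 858]);
translate([23, 0, 0]) cube([656, 299, 19]);
translate([23, 0, 349]) cube([656, 299, 19]);
translate([23, 0, 698]) cube([656, 299, 19]);


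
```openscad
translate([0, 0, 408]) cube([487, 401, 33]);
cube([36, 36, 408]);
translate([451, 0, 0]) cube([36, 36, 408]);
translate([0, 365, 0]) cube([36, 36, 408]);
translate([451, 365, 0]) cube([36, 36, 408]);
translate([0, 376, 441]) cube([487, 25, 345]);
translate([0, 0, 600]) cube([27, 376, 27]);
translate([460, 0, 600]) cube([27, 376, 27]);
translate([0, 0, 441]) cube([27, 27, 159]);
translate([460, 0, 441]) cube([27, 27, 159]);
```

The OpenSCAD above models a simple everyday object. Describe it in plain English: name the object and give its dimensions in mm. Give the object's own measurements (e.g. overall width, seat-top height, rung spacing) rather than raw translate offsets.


A chair. The seat is a 487×401×33 mm slab with its top at z = 441 mm, on four 36×36 mm corner legs (flush with the seat edges, standing on z = 0). A flat backrest 25 mm thick, 345 mm tall, spans the full seat width and rises from the seat top along its +y edge, rear face flush with the rear of the seat. Two armrests of 27×27 mm section run along each side from the seat's front edge to the front of the backrest, top faces 186 mm above the seat top and outer faces flush with the seat's x-edges; a 27×27 mm post under the front of each armrest stands on the seat at the front corner.


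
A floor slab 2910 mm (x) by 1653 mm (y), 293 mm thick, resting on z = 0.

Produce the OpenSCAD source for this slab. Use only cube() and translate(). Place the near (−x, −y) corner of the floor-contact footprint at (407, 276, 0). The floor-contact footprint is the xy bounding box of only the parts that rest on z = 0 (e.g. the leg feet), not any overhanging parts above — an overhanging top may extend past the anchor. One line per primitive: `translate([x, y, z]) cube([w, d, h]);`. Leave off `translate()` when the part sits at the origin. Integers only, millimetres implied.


translate([407, 276, 0]) cube([2910, 1653, 293]);


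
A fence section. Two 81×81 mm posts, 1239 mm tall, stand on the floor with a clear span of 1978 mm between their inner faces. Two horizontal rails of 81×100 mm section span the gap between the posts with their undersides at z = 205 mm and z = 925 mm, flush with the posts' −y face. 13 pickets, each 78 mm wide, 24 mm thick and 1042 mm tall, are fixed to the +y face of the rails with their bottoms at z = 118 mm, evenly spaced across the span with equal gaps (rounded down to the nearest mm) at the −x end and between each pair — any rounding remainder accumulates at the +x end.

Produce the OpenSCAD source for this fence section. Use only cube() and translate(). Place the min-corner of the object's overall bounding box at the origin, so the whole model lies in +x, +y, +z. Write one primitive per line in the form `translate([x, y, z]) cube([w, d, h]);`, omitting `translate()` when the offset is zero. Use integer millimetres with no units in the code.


cube([81, 81, 1239]);
translate([2059, 0, 0]) cube([81, 81, 1239]);
translate([81, 0, 205]) cube([1978, 81, 100]);
translate([81, 0, 925]) cube([1978, 81, 100]);
translate([149, 81, 118]) cube([78, 24, 1042]);
translate([295, 81, 118]) cube([78, 24, 1042]);
translate([441, 81, 118]) cube([78, 24, 1042]);
translate([587, 81, 118]) cube([78, 24, 1042]);
translate([733, 81, 118]) cube([78, 24, 1042]);
translate([879, 81, 118]) cube([78, 24, 1042]);
translate([1025, 81, 118]) cube([78, 24, 1042]);
translate([1171, 81, 118]) cube([78, 24, 1042]);
translate([1317, 81, 118]) cube([78, 24, 1042]);
translate([1463, 81, 118]) cube([78, 24, 1042]);
translate([1609, 81, 118]) cube([78, 24, 1042]);
translate([1755, 81, 118]) cube([78, 24, 1042]);
translate([1901, 81, 118]) cube([78, 24, 1042]);


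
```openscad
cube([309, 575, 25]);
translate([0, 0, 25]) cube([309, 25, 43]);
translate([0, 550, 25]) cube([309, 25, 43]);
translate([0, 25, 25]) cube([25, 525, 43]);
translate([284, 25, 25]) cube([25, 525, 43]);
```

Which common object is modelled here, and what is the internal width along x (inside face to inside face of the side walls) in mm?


An open box. The internal width is 259 mm.

A 309×575 base slab with four walls standing on it — an open box. The base is 309 mm wide and the walls are 25 mm thick, so the internal width is 309 − 2 × 25 = 259 mm.


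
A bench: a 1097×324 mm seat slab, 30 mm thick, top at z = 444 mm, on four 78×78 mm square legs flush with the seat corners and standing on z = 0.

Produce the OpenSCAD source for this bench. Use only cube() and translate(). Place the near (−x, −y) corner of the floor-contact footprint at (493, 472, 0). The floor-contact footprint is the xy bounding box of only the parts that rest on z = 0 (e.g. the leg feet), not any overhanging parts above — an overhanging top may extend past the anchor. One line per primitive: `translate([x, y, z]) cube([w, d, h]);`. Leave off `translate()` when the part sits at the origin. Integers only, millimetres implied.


// leg_h = 444 − 30 = 414
translate([493, 472, 414]) cube([1097, 324, 30]);
translate([493, 472, 0]) cube([78, 78, 414]);
translate([493, 718, 0]) cube([78, 78, 414]);
translate([1512, 472, 0]) cube([78, 78, 414]);
translate([1512, 718, 0]) cube([78, 78, 414]);


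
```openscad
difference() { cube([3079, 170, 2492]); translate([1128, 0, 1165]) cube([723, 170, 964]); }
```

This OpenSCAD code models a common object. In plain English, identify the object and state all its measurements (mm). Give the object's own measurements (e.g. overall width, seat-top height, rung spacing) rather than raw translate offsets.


A wall 3079 mm long (x), 170 mm thick (y), 2492 mm tall, with a rectangular window opening cut through it. The opening is 723 mm wide and 964 mm tall; its sill is at z = 1165 mm and its near (−x) edge is 1128 mm from the wall's −x end. The opening passes through the full wall thickness.


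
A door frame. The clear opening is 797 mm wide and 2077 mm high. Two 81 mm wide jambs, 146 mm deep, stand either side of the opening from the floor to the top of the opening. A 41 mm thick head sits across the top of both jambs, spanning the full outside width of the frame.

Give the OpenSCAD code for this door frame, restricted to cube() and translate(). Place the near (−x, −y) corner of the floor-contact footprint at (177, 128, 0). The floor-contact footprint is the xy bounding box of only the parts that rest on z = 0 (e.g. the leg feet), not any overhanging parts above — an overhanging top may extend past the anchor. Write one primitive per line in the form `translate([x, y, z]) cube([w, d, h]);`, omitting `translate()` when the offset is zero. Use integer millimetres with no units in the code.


translate([177, 128, 0]) cube([81, 146, 2077]);
translate([1055, 128, 0]) cube([81, 146, 2077]);
translate([177, 128, 2077]) cube([959, 146, 41]);


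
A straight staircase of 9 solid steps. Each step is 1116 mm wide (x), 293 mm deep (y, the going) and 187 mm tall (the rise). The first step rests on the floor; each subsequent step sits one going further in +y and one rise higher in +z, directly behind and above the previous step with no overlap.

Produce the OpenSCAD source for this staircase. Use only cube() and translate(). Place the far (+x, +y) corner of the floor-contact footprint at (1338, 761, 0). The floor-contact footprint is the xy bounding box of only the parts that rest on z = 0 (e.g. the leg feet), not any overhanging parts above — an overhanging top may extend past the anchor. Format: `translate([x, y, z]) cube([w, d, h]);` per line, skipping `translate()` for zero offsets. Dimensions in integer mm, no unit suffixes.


translate([222, 468, 0]) cube([1116, 293, 187]);
translate([222, 761, 187]) cube([1116, 293, 187]);
translate([222, 1054, 374]) cube([1116, 293, 187]);
translate([222, 1347, 561]) cube([1116, 293, 187]);
translate([222, 1640, 748]) cube([1116, 293, 187]);
translate([222, 1933, 935]) cube([1116, 293, 187]);
translate([222, 2226, 1122]) cube([1116, 293, 187]);
translate([222, 2519, 1309]) cube([1116, 293, 187]);
translate([222, 2812, 1496]) cube([1116, 293, 187]);


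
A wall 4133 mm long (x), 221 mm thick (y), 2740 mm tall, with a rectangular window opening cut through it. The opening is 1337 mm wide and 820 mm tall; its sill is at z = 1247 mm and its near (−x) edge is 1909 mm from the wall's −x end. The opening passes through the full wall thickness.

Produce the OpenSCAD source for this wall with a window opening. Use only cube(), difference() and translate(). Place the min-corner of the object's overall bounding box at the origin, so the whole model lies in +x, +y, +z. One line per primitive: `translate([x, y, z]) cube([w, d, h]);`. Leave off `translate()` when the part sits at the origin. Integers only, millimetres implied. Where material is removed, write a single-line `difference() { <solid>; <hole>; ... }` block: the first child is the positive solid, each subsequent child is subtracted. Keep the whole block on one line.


difference() { cube([4133, 221, 2740]); translate([1909, 0, 1247]) cube([1337, 221, 820]); }


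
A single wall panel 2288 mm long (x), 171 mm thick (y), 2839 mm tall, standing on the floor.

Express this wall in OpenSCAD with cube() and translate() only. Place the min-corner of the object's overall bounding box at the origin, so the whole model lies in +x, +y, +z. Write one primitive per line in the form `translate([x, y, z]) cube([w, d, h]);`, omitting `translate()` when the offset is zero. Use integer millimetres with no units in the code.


cube([2288, 171, 2839]);


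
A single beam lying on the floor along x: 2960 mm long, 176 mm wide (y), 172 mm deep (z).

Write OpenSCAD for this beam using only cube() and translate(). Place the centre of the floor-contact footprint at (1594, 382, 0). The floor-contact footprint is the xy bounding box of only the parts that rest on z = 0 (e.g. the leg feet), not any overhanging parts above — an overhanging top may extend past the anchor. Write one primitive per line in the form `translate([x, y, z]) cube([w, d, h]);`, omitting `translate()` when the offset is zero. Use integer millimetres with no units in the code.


translate([114, 294, 0]) cube([2960, 176, 172]);


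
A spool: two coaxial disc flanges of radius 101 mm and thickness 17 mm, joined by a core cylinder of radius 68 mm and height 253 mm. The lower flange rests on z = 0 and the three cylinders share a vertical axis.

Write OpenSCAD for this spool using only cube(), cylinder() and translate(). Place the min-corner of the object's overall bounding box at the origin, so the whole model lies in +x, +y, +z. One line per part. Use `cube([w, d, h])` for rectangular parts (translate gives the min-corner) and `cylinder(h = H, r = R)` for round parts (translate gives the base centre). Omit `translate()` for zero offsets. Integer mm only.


translate([101, 101, 0]) cylinder(h = 17, r = 101);
translate([101, 101, 17]) cylinder(h = 253, r = 68);
translate([101, 101, 270]) cylinder(h = 17, r = 101);


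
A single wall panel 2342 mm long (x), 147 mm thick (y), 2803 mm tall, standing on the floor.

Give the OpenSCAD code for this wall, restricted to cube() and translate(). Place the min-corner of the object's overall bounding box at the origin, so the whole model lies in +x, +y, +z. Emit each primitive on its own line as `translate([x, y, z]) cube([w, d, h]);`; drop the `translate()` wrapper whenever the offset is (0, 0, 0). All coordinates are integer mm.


cube([2342, 147, 2803]);


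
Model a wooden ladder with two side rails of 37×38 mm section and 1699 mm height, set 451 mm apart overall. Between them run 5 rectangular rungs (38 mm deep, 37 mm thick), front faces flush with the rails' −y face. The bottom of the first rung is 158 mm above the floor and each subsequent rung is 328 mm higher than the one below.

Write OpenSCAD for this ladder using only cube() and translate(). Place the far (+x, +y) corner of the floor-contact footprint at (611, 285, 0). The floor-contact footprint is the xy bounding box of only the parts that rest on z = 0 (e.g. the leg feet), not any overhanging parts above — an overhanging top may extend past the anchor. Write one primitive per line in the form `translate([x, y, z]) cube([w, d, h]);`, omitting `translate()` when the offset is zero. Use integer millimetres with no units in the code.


translate([160, 247, 0]) cube([37, 38, 1699]);
translate([574, 247, 0]) cube([37, 38, 1699]);
translate([197, 247, 158]) cube([377, 38, 37]);
translate([197, 247, 486]) cube([377, 38, 37]);
translate([197, 247, 814]) cube([377, 38, 37]);
translate([197, 247, 1142]) cube([377, 38, 37]);
translate([197, 247, 1470]) cube([377, 38, 37]);


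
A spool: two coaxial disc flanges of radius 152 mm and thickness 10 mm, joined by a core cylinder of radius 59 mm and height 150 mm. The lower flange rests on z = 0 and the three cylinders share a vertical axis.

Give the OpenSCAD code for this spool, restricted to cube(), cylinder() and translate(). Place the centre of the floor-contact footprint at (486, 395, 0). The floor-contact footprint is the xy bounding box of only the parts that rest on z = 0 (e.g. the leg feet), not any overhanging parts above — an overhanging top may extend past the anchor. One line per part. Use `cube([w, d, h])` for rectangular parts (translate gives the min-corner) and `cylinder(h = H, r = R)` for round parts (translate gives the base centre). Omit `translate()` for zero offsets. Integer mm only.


translate([486, 395, 0]) cylinder(h = 10, r = 152);
translate([486, 395, 10]) cylinder(h = 150, r = 59);
translate([486, 395, 160]) cylinder(h = 10, r = 152);


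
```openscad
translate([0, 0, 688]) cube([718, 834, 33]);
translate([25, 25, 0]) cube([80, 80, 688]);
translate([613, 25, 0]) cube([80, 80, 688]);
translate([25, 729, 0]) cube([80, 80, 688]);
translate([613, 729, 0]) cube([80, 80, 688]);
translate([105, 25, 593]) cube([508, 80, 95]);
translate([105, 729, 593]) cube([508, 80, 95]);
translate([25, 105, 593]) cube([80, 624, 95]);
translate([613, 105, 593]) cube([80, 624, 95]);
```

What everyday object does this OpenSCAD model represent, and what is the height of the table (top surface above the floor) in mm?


A table. The table height is 721 mm.

A 718×834×33 slab sits at z = 688 on four 80 mm square posts — a table. The top surface is at 688 + 33 = 721 mm.


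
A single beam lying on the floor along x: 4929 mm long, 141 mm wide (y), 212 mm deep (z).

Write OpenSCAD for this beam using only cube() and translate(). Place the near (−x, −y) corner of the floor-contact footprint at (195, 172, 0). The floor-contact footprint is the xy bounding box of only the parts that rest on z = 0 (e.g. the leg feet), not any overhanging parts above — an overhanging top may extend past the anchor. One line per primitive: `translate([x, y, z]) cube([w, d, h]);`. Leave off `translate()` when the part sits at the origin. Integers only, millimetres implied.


translate([195, 172, 0]) cube([4929, 141, 212]);


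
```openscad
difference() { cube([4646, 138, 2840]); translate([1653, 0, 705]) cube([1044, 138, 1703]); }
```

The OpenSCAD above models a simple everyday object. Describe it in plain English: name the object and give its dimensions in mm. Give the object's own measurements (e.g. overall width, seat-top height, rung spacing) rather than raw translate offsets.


A wall 4646 mm long (x), 138 mm thick (y), 2840 mm tall, with a rectangular window opening cut through it. The opening is 1044 mm wide and 1703 mm tall; its sill is at z = 705 mm and its near (−x) edge is 1653 mm from the wall's −x end. The opening passes through the full wall thickness.


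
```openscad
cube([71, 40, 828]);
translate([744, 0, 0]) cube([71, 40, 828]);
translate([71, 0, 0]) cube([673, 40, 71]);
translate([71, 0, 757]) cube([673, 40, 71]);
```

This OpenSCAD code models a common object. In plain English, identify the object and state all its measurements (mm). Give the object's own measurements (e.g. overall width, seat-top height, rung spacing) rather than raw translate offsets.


A rectangular picture frame lying in the x–z plane (depth along y). The opening is 673 mm wide (x) by 686 mm tall (z), surrounded by a border 71 mm wide on all four sides. The frame is 40 mm deep and is made of two full-height vertical stiles with two horizontal rails fitted between them.


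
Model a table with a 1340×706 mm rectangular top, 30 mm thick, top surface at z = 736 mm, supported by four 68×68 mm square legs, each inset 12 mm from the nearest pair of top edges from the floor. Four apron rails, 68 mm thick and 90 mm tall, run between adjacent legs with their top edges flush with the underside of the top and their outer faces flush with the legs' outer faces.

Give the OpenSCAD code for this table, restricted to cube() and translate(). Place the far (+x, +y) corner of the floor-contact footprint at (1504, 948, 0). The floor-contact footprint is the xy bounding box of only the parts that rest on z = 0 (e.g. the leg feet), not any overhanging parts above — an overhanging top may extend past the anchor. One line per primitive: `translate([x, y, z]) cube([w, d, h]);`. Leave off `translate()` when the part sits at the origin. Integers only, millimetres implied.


translate([176, 254, 706]) cube([1340, 706, 30]);
translate([188, 266, 0]) cube([68, 68, 706]);
translate([1436, 266, 0]) cube([68, 68, 706]);
translate([188, 880, 0]) cube([68, 68, 706]);
translate([1436, 880, 0]) cube([68, 68, 706]);
translate([256, 266, 616]) cube([1180, 68, 90]);
translate([256, 880, 616]) cube([1180, 68, 90]);
translate([188, 334, 616]) cube([68, 546, 90]);
translate([1436, 334, 616]) cube([68, 546, 90]);


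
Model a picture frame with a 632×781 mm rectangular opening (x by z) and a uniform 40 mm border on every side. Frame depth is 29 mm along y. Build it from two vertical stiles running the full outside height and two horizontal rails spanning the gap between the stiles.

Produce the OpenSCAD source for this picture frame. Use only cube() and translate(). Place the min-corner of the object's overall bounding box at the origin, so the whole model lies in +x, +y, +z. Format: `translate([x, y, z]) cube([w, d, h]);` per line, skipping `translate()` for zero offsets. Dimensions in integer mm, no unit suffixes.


cube([40, 29, 861]);
translate([672, 0, 0]) cube([40, 29, 861]);
translate([40, 0, 0]) cube([632, 29, 40]);
translate([40, 0, 821]) cube([632, 29, 40]);


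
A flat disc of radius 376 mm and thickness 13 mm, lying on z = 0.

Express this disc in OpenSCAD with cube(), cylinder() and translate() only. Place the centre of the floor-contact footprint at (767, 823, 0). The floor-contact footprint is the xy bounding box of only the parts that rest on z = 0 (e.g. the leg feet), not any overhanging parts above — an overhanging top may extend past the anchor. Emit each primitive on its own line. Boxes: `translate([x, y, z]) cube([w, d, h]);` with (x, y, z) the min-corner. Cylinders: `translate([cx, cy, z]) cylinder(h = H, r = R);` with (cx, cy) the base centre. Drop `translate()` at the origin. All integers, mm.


translate([767, 823, 0]) cylinder(h = 13, r = 376);


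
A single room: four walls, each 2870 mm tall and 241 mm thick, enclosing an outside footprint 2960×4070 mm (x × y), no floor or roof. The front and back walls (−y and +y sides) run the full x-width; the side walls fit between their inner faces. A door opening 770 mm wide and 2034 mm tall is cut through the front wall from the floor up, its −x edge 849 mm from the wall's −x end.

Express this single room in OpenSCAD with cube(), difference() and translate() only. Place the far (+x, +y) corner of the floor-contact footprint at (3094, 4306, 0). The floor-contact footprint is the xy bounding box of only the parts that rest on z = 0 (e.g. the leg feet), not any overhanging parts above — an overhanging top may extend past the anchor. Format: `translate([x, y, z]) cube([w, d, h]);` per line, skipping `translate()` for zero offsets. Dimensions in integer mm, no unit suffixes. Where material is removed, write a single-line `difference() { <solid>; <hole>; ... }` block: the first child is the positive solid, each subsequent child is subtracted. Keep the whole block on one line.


difference() { translate([134, 236, 0]) cube([2960, 241, 2870]); translate([983, 236, 0]) cube([770, 241, 2034]); }
translate([134, 4065, 0]) cube([2960, 241, 2870]);
translate([134, 477, 0]) cube([241, 3588, 2870]);
translate([2853, 477, 0]) cube([241, 3588, 2870]);


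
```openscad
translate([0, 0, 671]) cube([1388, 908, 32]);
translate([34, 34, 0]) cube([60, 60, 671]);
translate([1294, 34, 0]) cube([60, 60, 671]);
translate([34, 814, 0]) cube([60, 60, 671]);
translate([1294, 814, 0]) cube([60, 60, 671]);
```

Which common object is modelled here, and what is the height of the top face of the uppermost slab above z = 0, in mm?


A table. The table height is 703 mm.

A 1388×908×32 slab sits at z = 671 on four 60 mm square posts — a table. The top surface is at 671 + 32 = 703 mm.


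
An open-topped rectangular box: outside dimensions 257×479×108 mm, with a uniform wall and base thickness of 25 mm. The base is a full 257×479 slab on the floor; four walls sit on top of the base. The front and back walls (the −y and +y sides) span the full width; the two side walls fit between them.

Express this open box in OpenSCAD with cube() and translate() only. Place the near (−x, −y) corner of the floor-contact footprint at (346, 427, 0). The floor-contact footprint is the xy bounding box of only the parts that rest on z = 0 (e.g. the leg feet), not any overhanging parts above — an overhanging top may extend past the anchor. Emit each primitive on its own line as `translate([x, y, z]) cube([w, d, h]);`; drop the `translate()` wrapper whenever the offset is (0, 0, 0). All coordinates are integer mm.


translate([346, 427, 0]) cube([257, 479, 25]);
translate([346, 427, 25]) cube([257, 25, 83]);
translate([346, 881, 25]) cube([257, 25, 83]);
translate([346, 452, 25]) cube([25, 429, 83]);
translate([578, 452, 25]) cube([25, 429, 83]);


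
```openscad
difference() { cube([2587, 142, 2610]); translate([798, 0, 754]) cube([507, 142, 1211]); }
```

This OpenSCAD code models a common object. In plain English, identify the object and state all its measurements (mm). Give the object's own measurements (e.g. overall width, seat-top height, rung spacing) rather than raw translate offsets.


A wall 2587 mm long (x), 142 mm thick (y), 2610 mm tall, with a rectangular window opening cut through it. The opening is 507 mm wide and 1211 mm tall; its sill is at z = 754 mm and its near (−x) edge is 798 mm from the wall's −x end. The opening passes through the full wall thickness.


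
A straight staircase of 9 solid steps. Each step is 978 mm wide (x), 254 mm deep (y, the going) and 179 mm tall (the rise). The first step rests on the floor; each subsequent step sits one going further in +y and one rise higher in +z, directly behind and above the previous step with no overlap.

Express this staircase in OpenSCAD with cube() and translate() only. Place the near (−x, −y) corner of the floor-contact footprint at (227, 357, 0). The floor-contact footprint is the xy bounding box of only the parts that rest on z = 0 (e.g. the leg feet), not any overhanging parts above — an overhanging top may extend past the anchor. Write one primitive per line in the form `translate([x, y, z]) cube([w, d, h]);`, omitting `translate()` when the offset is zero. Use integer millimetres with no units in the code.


translate([227, 357, 0]) cube([978, 254, 179]);
translate([227, 611, 179]) cube([978, 254, 179]);
translate([227, 865, 358]) cube([978, 254, 179]);
translate([227, 1119, 537]) cube([978, 254, 179]);
translate([227, 1373, 716]) cube([978, 254, 179]);
translate([227, 1627, 895]) cube([978, 254, 179]);
translate([227, 1881, 1074]) cube([978, 254, 179]);
translate([227, 2135, 1253]) cube([978, 254, 179]);
translate([227, 2389, 1432]) cube([978, 254, 179]);


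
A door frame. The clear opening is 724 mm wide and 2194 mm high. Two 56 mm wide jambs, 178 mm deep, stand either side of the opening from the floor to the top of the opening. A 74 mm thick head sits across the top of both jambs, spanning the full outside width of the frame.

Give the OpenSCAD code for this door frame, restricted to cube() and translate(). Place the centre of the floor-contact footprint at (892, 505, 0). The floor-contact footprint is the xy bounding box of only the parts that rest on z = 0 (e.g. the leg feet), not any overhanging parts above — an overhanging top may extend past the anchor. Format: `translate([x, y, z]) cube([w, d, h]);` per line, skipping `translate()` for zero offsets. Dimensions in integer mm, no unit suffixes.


translate([474, 416, 0]) cube([56, 178, 2194]);
translate([1254, 416, 0]) cube([56, 178, 2194]);
translate([474, 416, 2194]) cube([836, 178, 74]);


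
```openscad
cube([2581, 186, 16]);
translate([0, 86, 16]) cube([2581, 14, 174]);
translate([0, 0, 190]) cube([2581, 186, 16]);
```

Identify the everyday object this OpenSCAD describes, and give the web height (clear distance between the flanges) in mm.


An I-beam. The web height is 174 mm.

Two wide flanges with a thin centred web — an I-beam. Overall 206 mm minus two 16 mm flanges gives a web of 206 − 2·16 = 174 mm.


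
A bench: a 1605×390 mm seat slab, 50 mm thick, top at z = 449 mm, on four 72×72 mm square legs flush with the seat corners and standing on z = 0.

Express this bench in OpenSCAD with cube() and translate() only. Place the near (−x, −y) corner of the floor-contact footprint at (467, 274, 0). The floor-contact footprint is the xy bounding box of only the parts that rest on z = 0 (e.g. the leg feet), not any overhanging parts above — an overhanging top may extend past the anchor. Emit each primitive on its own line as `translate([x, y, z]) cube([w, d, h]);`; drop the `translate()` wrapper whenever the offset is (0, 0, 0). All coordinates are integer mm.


// leg_h = 449 − 50 = 399
translate([467, 274, 399]) cube([1605, 390, 50]);
translate([467, 274, 0]) cube([72, 72, 399]);
translate([467, 592, 0]) cube([72, 72, 399]);
translate([2000, 274, 0]) cube([72, 72, 399]);
translate([2000, 592, 0]) cube([72, 72, 399]);


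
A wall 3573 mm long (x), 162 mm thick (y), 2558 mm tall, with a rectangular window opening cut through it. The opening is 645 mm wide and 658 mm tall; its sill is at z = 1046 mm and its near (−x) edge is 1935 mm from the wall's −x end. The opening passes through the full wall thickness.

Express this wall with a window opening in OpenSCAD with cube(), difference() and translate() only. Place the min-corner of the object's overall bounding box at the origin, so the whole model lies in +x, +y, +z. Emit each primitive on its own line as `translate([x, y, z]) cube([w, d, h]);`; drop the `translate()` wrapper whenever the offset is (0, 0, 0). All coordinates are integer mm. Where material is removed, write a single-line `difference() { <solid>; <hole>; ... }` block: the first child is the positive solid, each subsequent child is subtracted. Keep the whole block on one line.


difference() { cube([3573, 162, 2558]); translate([1935, 0, 1046]) cube([645, 162, 658]); }


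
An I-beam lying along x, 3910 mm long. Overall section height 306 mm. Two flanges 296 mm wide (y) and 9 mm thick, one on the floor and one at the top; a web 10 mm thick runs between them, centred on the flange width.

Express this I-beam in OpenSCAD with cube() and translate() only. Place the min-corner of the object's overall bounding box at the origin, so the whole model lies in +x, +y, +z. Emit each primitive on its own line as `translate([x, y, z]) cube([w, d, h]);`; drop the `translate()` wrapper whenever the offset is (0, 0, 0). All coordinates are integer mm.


cube([3910, 296, 9]);
translate([0, 143, 9]) cube([3910, 10, 288]);
translate([0, 0, 297]) cube([3910, 296, 9]);


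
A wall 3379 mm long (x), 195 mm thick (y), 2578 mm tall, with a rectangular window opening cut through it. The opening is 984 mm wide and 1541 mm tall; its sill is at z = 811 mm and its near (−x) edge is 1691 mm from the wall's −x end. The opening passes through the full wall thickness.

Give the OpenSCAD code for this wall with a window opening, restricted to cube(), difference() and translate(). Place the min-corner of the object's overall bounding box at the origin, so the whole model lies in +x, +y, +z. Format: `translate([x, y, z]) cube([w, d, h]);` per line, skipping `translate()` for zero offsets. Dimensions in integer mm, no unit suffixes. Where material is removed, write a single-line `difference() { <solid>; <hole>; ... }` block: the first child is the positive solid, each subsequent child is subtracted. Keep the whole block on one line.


difference() { cube([3379, 195, 2578]); translate([1691, 0, 811]) cube([984, 195, 1541]); }
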